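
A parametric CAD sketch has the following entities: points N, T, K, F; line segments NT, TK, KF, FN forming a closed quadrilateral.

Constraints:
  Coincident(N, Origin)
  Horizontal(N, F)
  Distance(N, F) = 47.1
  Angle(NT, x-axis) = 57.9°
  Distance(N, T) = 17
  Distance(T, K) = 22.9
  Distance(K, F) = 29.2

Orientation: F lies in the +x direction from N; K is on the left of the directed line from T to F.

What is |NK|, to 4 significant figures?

38.19

N is at the origin; NF is horizontal with |NF| = 47.1 and F in +x, so F = (47.1, 0). NT runs at 57.9° with |NT| = 17.0, so T = (9.034, 14.40). K is determined by |TK| = 22.9 and |KF| = 29.2 together: it lies at the intersection of circle(T, 22.9) and circle(F, 29.2). With |TF| = 40.70, the foot of the radical line on TF is 16.32 from T and the perpendicular offset is √(22.9² − 16.32²) = 16.07. Taking the left-of-TF solution: K = (29.98, 23.66).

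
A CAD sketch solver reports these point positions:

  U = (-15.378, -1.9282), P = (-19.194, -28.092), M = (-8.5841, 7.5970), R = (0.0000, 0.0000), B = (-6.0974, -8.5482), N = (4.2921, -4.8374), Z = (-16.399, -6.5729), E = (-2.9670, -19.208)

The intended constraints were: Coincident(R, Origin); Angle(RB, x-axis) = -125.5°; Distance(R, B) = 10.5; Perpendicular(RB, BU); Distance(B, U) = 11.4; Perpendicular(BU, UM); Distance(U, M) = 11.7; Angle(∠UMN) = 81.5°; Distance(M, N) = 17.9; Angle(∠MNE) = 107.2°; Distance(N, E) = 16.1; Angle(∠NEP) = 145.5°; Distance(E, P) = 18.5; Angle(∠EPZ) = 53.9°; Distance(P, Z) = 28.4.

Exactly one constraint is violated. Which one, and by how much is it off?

Distance(P, Z) = 28.4 — off by 6.70.

R = (0.00, 0.00) ✓; RB at -125.5° ✓; |RB| = 10.50 ✓; ∠(RB, BU) = 90.00° ✓; |BU| = 11.40 ✓; ∠(BU, UM) = 90.00° ✓; |UM| = 11.70 ✓; ∠UMN = 81.50° ✓; |MN| = 17.90 ✓; ∠MNE = 107.2° ✓; |NE| = 16.10 ✓; ∠NEP = 145.5° ✓; |EP| = 18.50 ✓; ∠EPZ = 53.90° ✓; |PZ| = 21.70 ✗.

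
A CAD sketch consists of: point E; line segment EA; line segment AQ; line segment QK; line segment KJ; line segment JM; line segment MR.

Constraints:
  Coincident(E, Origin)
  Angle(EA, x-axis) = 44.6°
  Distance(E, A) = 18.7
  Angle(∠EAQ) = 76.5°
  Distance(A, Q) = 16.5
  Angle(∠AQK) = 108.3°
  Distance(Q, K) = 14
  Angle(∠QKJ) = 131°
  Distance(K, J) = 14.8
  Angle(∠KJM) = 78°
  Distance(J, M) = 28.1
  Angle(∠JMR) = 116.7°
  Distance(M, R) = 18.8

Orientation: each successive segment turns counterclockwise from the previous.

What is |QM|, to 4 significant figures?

24.81

E is at the origin; EA runs at 44.6° with length 18.7, so A = (13.31, 13.13). ∠EAQ = 76.5° gives AQ at 148.1° from the x-axis; with |AQ| = 16.5, Q = (-0.6931, 21.85). ∠AQK = 108.3° gives QK at -140.2° from the x-axis; with |QK| = 14.0, K = (-11.45, 12.89). ∠QKJ = 131.0° gives KJ at -91.20° from the x-axis; with |KJ| = 14.8, J = (-11.76, -1.909). ∠KJM = 78.0° gives JM at 10.80° from the x-axis; with |JM| = 28.1, M = (15.84, 3.357). Then |QM| = |M − Q| = 24.81.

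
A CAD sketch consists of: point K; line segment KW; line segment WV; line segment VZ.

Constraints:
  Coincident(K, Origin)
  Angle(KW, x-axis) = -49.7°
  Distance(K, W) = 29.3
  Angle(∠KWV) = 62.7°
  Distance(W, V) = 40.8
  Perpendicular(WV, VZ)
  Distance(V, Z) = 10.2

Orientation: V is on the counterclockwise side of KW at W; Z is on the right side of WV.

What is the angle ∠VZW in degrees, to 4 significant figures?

75.96°

K is at the origin; KW runs at -49.7° with length 29.3, so W = 29.3·(cos -49.7°, sin -49.7°) = (18.95, -22.35). ∠KWV = 62.7°, so WV runs at -49.7° + (180° − 62.7°) = 67.60° from the x-axis; with |WV| = 40.8, V = W + 40.8·(cos 67.60°, sin 67.60°) = (34.50, 15.38). WV ⟂ VZ; with |VZ| = 10.2 on the right of WV, Z = V + 10.2·(0.9245, -0.3811) = (43.93, 11.49). Then cos ∠VZW = ZV·ZW / (|ZV||ZW|), giving 75.96°.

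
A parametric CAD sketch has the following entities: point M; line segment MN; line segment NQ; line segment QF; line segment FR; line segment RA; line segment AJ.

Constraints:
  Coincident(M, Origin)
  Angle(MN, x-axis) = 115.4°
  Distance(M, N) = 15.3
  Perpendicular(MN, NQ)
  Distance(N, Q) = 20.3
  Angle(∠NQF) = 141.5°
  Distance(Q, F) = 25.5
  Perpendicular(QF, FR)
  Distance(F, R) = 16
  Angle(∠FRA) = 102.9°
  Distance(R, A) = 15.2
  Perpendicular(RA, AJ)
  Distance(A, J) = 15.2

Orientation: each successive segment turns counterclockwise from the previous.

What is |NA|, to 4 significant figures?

27.42

QF is perpendicular to FR, so FR runs at -26.10°; with |FR| = 16.0, R = (-21.75, -24.83). ∠FRA = 102.9° gives RA at 51.00° from the x-axis; with |RA| = 15.2, A = (-12.18, -13.01). Then |NA| = |A − N| = 27.42.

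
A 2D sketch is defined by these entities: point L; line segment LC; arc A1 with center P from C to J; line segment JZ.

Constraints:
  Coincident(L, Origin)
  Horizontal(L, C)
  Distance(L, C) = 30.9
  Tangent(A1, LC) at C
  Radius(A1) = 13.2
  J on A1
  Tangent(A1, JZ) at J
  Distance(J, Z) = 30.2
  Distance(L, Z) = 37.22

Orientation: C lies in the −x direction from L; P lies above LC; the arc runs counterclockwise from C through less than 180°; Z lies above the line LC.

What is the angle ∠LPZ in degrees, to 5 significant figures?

67.992°

L is at the origin; L and C share the same y with |LC| = 30.9 and C on the −x side, so C = (-30.900, 0.0000). The tangent condition forces PC to be normal to LC, so P = C + (0, 13.2) = (-30.900, 13.200). Since PJ ⟂ JZ (tangency), |PZ| = √(13.2² + 30.2²) = 32.959 regardless of where J sits on A1. So Z lies on both circle(L, 37.22) and circle(P, 32.959); the above-LC intersection is Z = (-7.5381, 36.449). J is the foot of the tangent from Z: J = (-18.621, 8.3558).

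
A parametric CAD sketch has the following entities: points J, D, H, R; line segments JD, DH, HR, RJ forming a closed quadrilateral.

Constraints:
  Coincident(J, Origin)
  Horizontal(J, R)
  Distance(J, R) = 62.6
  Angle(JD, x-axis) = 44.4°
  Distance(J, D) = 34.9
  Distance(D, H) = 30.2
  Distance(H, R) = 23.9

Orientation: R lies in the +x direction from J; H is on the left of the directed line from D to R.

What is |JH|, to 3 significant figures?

59.6

J is at the origin; J and R share the same y with |JR| = 62.6 and R in +x, so R = (62.6, 0). JD runs at 44.4° with |JD| = 34.9, so D = (24.9, 24.4). H is determined by |DH| = 30.2 and |HR| = 23.9 together: it lies at the intersection of circle(D, 30.2) and circle(R, 23.9). With |DR| = 44.9, the foot of the radical line on DR is 26.2 from D and the perpendicular offset is √(30.2² − 26.2²) = 14.9. Taking the left-of-DR solution: H = (55.1, 22.7).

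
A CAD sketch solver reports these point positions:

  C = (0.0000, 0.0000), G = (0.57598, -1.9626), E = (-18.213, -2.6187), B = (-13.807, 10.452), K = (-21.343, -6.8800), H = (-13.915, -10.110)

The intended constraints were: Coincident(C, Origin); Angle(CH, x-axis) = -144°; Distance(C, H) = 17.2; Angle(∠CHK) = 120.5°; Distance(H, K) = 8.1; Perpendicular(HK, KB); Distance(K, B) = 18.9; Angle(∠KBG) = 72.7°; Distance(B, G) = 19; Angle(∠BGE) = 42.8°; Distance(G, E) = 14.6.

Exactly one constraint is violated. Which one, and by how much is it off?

Distance(G, E) = 14.6 — off by 4.20.

C = (0.00, 0.00) ✓; CH at -144.0° ✓; |CH| = 17.20 ✓; ∠CHK = 120.5° ✓; |HK| = 8.100 ✓; ∠(HK, KB) = 90.00° ✓; |KB| = 18.90 ✓; ∠KBG = 72.70° ✓; |BG| = 19.00 ✓; ∠BGE = 42.80° ✓; |GE| = 18.80 ✗.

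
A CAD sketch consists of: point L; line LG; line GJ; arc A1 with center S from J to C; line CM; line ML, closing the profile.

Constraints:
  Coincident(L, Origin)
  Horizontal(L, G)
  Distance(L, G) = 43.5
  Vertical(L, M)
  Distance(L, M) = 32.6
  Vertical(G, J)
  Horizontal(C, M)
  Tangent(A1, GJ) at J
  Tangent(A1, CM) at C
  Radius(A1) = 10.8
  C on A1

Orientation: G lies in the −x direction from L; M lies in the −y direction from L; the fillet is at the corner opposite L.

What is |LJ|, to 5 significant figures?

48.657

The virtual corner opposite L is at (-43.500, -32.600). A1 meets GJ tangentially, so SJ is at right angles to GJ and tangency of A1 to CM means the radius SC is perpendicular to CM, with radius 10.8, so the center S sits 10.8 in from both sides at S = (-32.700, -21.800). That places the tangent points at J = (-43.500, -21.800) on GJ and C = (-32.700, -32.600) on CM. Then |LJ| = |J − L| = 48.657.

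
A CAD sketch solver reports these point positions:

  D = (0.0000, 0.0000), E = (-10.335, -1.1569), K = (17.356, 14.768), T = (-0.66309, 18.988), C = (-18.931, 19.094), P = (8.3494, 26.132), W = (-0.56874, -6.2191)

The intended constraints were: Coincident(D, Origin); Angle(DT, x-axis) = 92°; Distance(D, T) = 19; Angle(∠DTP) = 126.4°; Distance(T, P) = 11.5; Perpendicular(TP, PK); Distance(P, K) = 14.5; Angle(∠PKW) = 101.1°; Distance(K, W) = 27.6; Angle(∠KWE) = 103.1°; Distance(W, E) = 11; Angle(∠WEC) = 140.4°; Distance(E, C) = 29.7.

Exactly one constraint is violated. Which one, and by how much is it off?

Distance(E, C) = 29.7 — off by 7.70.

D = (0.00, 0.00) ✓; DT at 92.00° ✓; |DT| = 19.00 ✓; ∠DTP = 126.4° ✓; |TP| = 11.50 ✓; ∠(TP, PK) = 90.00° ✓; |PK| = 14.50 ✓; ∠PKW = 101.1° ✓; |KW| = 27.60 ✓; ∠KWE = 103.1° ✓; |WE| = 11.00 ✓; ∠WEC = 140.4° ✓; |EC| = 22.00 ✗.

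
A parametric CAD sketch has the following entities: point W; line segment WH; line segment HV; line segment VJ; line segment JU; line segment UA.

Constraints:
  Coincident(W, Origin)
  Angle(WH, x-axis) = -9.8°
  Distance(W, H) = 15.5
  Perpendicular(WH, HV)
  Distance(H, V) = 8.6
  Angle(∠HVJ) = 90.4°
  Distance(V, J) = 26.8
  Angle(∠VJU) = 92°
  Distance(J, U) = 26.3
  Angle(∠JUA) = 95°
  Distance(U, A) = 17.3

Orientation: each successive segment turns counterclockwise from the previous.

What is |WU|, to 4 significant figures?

21.44

W is at the origin; WH runs at -9.8° with length 15.5, so H = (15.27, -2.638). WH is perpendicular to HV, so HV runs at 80.20°; with |HV| = 8.6, V = (16.74, 5.836). ∠HVJ = 90.4° gives VJ at 169.8° from the x-axis; with |VJ| = 26.8, J = (-9.639, 10.58). ∠VJU = 92.0° gives JU at -102.2° from the x-axis; with |JU| = 26.3, U = (-15.20, -15.12). Then |WU| = |U − W| = 21.44.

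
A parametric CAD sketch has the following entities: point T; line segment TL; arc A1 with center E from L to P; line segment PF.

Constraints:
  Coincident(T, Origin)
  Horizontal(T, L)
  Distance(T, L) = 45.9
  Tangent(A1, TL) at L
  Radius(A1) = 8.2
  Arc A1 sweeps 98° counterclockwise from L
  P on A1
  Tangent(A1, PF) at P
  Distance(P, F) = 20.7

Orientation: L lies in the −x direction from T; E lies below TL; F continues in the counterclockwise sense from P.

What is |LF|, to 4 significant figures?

30.30

On A1, L sits at bearing 90° from E; a 98° counterclockwise sweep puts P at bearing 188°, so P = E + 8.2·(cos 188°, sin 188°) = (-54.02, -9.341). Since A1 is tangent to PF there, EP ⟂ PF, so PF runs along (−sin 188°, cos 188°); with |PF| = 20.7, F = (-51.14, -29.84). Then |LF| = |F − L| = 30.30.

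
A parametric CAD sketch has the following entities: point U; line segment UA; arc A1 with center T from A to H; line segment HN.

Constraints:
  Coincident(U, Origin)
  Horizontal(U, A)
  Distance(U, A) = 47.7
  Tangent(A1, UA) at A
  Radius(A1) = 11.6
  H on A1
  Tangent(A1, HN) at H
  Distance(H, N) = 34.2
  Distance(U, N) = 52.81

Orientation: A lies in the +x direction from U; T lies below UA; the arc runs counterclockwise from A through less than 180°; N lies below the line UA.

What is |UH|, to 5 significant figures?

37.520

U is at the origin; U and A share the same y with |UA| = 47.7 and A on the +x side, so A = (47.700, 0.0000). Since A1 is tangent to UA there, TA ⟂ UA, so T = A + (0, -11.6) = (47.700, -11.600). Since TH ⟂ HN (tangency), |TN| = √(11.6² + 34.2²) = 36.114 regardless of where H sits on A1. So N lies on both circle(U, 52.81) and circle(T, 36.114); the below-UA intersection is N = (30.306, -43.249). H is the foot of the tangent from N: H = (36.278, -9.5743).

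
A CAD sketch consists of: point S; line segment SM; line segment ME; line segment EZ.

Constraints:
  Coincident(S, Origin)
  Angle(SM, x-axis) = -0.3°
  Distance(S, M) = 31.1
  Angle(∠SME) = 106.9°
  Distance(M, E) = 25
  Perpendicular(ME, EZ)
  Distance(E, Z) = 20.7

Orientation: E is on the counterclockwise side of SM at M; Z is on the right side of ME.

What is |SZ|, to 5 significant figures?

60.866

∠SME = 106.9°, so ME runs at -0.3° + (180° − 106.9°) = 72.800° from the x-axis; with |ME| = 25.0, E = M + 25.0·(cos 72.800°, sin 72.800°) = (38.492, 23.719). ME is perpendicular to EZ; with |EZ| = 20.7 on the right of ME, Z = E + 20.7·(0.95528, -0.29571) = (58.267, 17.598). Then |SZ| = |Z − S| = 60.866.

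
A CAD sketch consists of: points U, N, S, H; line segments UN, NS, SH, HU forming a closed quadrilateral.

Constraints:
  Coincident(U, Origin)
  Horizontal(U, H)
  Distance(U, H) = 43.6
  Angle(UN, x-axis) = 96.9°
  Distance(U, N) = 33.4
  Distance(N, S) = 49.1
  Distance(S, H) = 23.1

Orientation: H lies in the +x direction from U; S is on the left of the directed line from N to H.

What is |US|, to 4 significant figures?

49.73

U is at the origin; UH is horizontal with |UH| = 43.6 and H in +x, so H = (43.6, 0). UN runs at 96.9° with |UN| = 33.4, so N = (-4.013, 33.16). S is determined by |NS| = 49.1 and |SH| = 23.1 together: it lies at the intersection of circle(N, 49.1) and circle(H, 23.1). With |NH| = 58.02, the foot of the radical line on NH is 45.19 from N and the perpendicular offset is √(49.1² − 45.19²) = 19.21. Taking the left-of-NH solution: S = (44.05, 23.10).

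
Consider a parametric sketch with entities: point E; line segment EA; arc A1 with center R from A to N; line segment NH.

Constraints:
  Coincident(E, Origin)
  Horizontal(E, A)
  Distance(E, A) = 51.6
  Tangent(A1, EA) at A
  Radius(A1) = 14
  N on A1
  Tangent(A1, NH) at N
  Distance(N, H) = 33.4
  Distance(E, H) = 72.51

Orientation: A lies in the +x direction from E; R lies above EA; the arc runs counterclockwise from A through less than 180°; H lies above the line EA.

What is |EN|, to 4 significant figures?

67.40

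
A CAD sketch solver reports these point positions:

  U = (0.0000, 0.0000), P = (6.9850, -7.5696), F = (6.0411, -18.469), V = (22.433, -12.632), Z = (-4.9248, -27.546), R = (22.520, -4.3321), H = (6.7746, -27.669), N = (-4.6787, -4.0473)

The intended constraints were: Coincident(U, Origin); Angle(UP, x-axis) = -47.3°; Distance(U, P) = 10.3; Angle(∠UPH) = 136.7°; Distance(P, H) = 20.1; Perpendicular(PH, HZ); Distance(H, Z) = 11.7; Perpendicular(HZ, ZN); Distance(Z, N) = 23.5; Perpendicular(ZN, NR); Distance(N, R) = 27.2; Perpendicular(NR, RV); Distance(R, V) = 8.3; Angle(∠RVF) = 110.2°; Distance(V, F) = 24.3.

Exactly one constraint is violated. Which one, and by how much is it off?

Distance(V, F) = 24.3 — off by 6.90.

U = (0.00, 0.00) ✓; UP at -47.30° ✓; |UP| = 10.30 ✓; ∠UPH = 136.7° ✓; |PH| = 20.10 ✓; ∠(PH, HZ) = 90.00° ✓; |HZ| = 11.70 ✓; ∠(HZ, ZN) = 90.00° ✓; |ZN| = 23.50 ✓; ∠(ZN, NR) = 90.00° ✓; |NR| = 27.20 ✓; ∠(NR, RV) = 90.00° ✓; |RV| = 8.300 ✓; ∠RVF = 110.2° ✓; |VF| = 17.40 ✗.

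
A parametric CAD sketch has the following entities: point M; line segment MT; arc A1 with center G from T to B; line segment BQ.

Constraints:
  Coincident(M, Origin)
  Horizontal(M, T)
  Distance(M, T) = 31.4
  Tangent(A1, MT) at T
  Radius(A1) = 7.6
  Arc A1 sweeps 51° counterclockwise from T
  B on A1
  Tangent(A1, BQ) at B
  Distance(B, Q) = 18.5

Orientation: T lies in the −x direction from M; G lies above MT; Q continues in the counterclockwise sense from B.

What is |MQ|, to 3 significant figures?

22.1

On A1, T sits at bearing -90° from G; a 51° counterclockwise sweep puts B at bearing -39°, so B = G + 7.6·(cos -39°, sin -39°) = (-25.5, 2.82). Since A1 is tangent to BQ there, GB ⟂ BQ, so BQ runs along (−sin -39°, cos -39°); with |BQ| = 18.5, Q = (-13.9, 17.2). Then |MQ| = |Q − M| = 22.1.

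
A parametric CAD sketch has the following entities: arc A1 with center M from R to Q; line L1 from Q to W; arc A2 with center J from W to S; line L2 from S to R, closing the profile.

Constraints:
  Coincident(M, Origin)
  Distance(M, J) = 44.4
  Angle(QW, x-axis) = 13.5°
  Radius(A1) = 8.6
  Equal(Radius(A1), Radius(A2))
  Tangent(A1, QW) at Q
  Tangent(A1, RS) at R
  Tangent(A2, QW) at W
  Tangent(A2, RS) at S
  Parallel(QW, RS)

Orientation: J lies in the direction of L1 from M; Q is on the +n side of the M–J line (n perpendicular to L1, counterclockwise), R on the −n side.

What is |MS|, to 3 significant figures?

45.2

The slot axis is L1's direction at 13.5°, so u = (cos 13.5°, sin 13.5°) = (0.972, 0.233) and n = (−sin 13.5°, cos 13.5°) = (-0.233, 0.972). M is at the origin and J lies 44.4 along u from M, so J = 44.4·u = (43.2, 10.4). Tangency of A1 to both parallel lines with radius 8.6 puts Q and R at M ± 8.6·n: Q = (-2.01, 8.36), R = (2.01, -8.36). Equal radii place W and S the same way about J: W = J + 8.6·n = (41.2, 18.7), S = J − 8.6·n = (45.2, 2.00). Then |MS| = |S − M| = 45.2.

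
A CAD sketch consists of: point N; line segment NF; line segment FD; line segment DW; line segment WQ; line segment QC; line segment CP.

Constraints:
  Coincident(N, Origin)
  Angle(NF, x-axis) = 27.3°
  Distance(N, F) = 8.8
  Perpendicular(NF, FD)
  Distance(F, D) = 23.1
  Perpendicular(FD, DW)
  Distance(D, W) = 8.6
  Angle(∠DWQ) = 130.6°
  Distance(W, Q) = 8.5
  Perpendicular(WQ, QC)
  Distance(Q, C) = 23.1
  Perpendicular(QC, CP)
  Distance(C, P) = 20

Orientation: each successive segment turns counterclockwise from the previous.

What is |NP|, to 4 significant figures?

30.31

WQ ⟂ QC, so QC runs at -13.30°; with |QC| = 23.1, C = (10.11, 7.033). QC ⟂ CP, so CP runs at 76.70°; with |CP| = 20.0, P = (14.71, 26.50). Then |NP| = |P − N| = 30.31.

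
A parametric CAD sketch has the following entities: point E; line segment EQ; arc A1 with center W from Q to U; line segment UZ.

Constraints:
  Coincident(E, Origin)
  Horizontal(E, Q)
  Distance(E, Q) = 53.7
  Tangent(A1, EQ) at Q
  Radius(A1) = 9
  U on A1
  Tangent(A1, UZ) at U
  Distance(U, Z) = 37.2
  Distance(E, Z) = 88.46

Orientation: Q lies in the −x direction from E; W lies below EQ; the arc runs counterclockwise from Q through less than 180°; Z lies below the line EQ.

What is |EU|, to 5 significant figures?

61.529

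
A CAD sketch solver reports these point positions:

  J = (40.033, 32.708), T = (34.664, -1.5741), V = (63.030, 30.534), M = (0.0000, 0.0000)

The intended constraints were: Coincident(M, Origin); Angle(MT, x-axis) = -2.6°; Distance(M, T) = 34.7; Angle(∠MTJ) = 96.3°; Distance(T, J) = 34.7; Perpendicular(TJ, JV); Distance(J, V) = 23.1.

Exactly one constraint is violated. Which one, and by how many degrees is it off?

Perpendicular(TJ, JV) — off by 3.50°.

M = (0.00, 0.00) ✓; MT at -2.600° ✓; |MT| = 34.70 ✓; ∠MTJ = 96.30° ✓; |TJ| = 34.70 ✓; ∠(TJ, JV) = 86.50° ✗; |JV| = 23.10 ✓.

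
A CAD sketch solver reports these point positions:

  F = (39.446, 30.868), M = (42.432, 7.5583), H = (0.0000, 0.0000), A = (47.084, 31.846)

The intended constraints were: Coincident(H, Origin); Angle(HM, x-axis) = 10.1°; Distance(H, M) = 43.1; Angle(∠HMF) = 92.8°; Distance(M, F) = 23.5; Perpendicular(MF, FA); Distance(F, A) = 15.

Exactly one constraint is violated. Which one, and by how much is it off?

Distance(F, A) = 15 — off by 7.30.

H = (0.00, 0.00) ✓; HM at 10.10° ✓; |HM| = 43.10 ✓; ∠HMF = 92.80° ✓; |MF| = 23.50 ✓; ∠(MF, FA) = 90.00° ✓; |FA| = 7.700 ✗.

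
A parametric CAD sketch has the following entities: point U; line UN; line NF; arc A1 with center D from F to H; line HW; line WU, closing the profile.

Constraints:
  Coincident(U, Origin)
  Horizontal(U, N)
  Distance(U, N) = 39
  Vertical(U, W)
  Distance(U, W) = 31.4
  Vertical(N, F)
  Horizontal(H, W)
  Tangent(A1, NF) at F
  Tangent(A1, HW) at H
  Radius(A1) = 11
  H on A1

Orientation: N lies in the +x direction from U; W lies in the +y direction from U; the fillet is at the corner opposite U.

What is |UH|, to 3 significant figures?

42.1

U is at the origin; UN is horizontal with |UN| = 39.0 and N on the +x side, so N = (39.0, 0.00). U and W share the same x with |UW| = 31.4 and W on the +y side, so W = (0.00, 31.4). The virtual corner opposite U is at (39.0, 31.4). Tangency of A1 to NF means the radius DF is perpendicular to NF and since A1 is tangent to HW there, DH ⟂ HW, with radius 11.0, so the center D sits 11.0 in from both sides at D = (28.0, 20.4). That places the tangent points at F = (39.0, 20.4) on NF and H = (28.0, 31.4) on HW. Then |UH| = |H − U| = 42.1.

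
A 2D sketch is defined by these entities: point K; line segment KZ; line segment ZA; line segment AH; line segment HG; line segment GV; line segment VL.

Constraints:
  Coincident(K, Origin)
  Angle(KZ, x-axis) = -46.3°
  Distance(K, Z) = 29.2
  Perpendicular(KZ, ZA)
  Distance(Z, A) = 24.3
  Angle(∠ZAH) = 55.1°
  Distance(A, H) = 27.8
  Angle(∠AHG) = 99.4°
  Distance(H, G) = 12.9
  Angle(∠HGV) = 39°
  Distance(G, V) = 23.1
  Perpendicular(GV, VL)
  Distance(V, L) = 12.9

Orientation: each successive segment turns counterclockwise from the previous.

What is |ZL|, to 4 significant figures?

33.00

∠HGV = 39.0° gives GV at 30.20° from the x-axis; with |GV| = 23.1, V = (25.87, 0.7332). GV is perpendicular to VL, so VL runs at 120.2°; with |VL| = 12.9, L = (19.39, 11.88). Then |ZL| = |L − Z| = 33.00.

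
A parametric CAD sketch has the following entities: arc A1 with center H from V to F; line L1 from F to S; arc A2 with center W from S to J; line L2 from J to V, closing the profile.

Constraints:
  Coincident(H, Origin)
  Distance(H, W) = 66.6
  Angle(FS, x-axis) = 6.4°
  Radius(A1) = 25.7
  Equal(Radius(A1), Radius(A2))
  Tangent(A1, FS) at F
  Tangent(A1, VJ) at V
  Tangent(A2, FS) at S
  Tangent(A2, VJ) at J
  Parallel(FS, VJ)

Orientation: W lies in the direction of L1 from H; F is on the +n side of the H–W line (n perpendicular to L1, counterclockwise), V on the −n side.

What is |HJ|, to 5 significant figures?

71.387

The slot axis is L1's direction at 6.4°, so u = (cos 6.4°, sin 6.4°) = (0.99377, 0.11147) and n = (−sin 6.4°, cos 6.4°) = (-0.11147, 0.99377). H is at the origin and W lies 66.6 along u from H, so W = 66.6·u = (66.185, 7.4238). Tangency of A1 to both parallel lines with radius 25.7 puts F and V at H ± 25.7·n: F = (-2.8648, 25.540), V = (2.8648, -25.540). Equal radii place S and J the same way about W: S = W + 25.7·n = (63.320, 32.964), J = W − 25.7·n = (69.050, -18.116). Then |HJ| = |J − H| = 71.387.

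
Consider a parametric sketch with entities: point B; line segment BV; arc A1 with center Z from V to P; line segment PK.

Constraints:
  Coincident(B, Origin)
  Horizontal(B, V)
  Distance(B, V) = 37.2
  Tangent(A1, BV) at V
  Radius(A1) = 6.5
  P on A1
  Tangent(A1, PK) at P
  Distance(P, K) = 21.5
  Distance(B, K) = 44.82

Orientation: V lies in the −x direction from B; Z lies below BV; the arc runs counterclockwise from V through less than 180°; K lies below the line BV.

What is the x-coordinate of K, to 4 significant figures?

-34.36

B is at the origin; BV is horizontal with |BV| = 37.2 and V on the −x side, so V = (-37.20, 0.000). Since A1 is tangent to BV there, ZV ⟂ BV, so Z = V + (0, -6.5) = (-37.20, -6.500). Since ZP ⟂ PK (tangency), |ZK| = √(6.5² + 21.5²) = 22.46 regardless of where P sits on A1. So K lies on both circle(B, 44.82) and circle(Z, 22.46); the below-BV intersection is K = (-34.36, -28.78). P is the foot of the tangent from K: P = (-43.13, -9.153).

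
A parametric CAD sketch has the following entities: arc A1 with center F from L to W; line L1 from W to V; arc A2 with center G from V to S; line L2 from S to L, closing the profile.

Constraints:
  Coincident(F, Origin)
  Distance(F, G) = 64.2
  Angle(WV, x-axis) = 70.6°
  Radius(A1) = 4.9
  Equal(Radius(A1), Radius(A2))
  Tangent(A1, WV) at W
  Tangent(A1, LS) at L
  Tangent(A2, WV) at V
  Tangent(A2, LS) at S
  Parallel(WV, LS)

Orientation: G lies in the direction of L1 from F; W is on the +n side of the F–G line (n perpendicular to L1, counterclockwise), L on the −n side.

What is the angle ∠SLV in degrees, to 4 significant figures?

8.679°

The slot axis is L1's direction at 70.6°, so u = (cos 70.6°, sin 70.6°) = (0.3322, 0.9432) and n = (−sin 70.6°, cos 70.6°) = (-0.9432, 0.3322). F is at the origin and G lies 64.2 along u from F, so G = 64.2·u = (21.32, 60.55). Tangency of A1 to both parallel lines with radius 4.9 puts W and L at F ± 4.9·n: W = (-4.622, 1.628), L = (4.622, -1.628). Equal radii place V and S the same way about G: V = G + 4.9·n = (16.70, 62.18), S = G − 4.9·n = (25.95, 58.93). Then cos ∠SLV = LS·LV / (|LS||LV|), giving 8.679°.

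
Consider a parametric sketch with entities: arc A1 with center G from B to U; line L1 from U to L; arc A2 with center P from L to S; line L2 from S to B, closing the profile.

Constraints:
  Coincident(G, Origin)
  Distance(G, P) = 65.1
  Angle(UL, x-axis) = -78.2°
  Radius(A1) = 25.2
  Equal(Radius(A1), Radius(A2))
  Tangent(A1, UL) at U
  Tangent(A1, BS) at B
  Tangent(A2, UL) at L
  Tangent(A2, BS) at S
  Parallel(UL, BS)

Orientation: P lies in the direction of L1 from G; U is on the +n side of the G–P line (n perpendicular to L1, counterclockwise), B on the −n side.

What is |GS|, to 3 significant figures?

69.8

Tangency of A1 to both parallel lines with radius 25.2 puts U and B at G ± 25.2·n: U = (24.7, 5.15), B = (-24.7, -5.15). Equal radii place L and S the same way about P: L = P + 25.2·n = (38.0, -58.6), S = P − 25.2·n = (-11.4, -68.9). Then |GS| = |S − G| = 69.8.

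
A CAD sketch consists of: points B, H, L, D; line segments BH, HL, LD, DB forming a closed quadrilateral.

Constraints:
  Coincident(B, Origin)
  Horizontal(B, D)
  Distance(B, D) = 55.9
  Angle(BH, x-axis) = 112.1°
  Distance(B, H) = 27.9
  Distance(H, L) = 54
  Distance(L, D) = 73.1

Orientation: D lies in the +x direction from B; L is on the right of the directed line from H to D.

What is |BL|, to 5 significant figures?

30.424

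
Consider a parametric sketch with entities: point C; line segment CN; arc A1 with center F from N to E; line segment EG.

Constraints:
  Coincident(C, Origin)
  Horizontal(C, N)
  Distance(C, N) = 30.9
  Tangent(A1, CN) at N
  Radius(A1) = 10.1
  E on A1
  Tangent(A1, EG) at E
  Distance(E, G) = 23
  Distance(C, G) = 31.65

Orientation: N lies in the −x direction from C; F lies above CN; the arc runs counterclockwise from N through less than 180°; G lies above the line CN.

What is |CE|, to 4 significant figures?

22.41

C is at the origin; C and N share the same y with |CN| = 30.9 and N on the −x side, so N = (-30.90, 0.000). Since A1 is tangent to CN there, FN ⟂ CN, so F = N + (0, 10.1) = (-30.90, 10.10). Since FE ⟂ EG (tangency), |FG| = √(10.1² + 23.0²) = 25.12 regardless of where E sits on A1. So G lies on both circle(C, 31.65) and circle(F, 25.12); the above-CN intersection is G = (-13.79, 28.49). E is the foot of the tangent from G: E = (-21.36, 6.773).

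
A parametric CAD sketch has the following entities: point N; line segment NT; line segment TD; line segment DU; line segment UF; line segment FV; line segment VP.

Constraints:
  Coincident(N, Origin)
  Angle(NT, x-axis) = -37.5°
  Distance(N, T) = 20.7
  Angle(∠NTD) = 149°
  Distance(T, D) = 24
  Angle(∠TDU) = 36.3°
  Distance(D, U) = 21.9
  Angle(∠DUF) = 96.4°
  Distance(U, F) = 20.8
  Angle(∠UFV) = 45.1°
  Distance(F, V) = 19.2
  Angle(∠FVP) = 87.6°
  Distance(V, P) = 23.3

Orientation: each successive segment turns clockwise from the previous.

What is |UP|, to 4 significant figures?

9.251

N is at the origin; NT runs at -37.5° with length 20.7, so T = (16.42, -12.60). ∠NTD = 149.0° gives TD at -68.50° from the x-axis; with |TD| = 24.0, D = (25.22, -34.93). ∠TDU = 36.3° gives DU at 147.8° from the x-axis; with |DU| = 21.9, U = (6.687, -23.26). ∠DUF = 96.4° gives UF at 64.20° from the x-axis; with |UF| = 20.8, F = (15.74, -4.535). ∠UFV = 45.1° gives FV at -70.70° from the x-axis; with |FV| = 19.2, V = (22.09, -22.66). ∠FVP = 87.6° gives VP at -163.1° from the x-axis; with |VP| = 23.3, P = (-0.2083, -29.43). Then |UP| = |P − U| = 9.251.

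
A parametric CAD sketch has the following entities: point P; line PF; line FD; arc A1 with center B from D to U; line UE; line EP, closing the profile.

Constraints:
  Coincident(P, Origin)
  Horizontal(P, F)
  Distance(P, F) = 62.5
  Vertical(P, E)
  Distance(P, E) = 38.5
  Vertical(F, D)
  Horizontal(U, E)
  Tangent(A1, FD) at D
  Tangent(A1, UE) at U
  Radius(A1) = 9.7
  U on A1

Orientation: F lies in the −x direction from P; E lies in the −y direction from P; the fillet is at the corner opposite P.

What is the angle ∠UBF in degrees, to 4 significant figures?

161.4°

P is at the origin; P and F share the same y with |PF| = 62.5 and F on the −x side, so F = (-62.50, 0.000). PE is vertical with |PE| = 38.5 and E on the −y side, so E = (0.000, -38.50). The virtual corner opposite P is at (-62.50, -38.50). A1 meets FD tangentially, so BD is at right angles to FD and tangency of A1 to UE means the radius BU is perpendicular to UE, with radius 9.7, so the center B sits 9.7 in from both sides at B = (-52.80, -28.80). That places the tangent points at D = (-62.50, -28.80) on FD and U = (-52.80, -38.50) on UE. Then cos ∠UBF = BU·BF / (|BU||BF|), giving 161.4°.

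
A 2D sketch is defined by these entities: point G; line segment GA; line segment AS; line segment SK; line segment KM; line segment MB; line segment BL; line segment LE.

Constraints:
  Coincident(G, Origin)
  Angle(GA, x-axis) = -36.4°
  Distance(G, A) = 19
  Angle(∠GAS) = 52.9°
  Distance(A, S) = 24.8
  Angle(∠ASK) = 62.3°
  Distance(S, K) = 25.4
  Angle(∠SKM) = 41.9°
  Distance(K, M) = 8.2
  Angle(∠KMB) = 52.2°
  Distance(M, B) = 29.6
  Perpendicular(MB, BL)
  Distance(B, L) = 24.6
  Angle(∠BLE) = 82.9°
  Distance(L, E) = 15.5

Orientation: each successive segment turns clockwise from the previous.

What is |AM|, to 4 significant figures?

18.22

G is at the origin; GA runs at -36.4° with length 19.0, so A = (15.29, -11.27). ∠GAS = 52.9° gives AS at -163.5° from the x-axis; with |AS| = 24.8, S = (-8.486, -18.32). ∠ASK = 62.3° gives SK at 78.80° from the x-axis; with |SK| = 25.4, K = (-3.552, 6.598). ∠SKM = 41.9° gives KM at -59.30° from the x-axis; with |KM| = 8.2, M = (0.6343, -0.4531). Then |AM| = |M − A| = 18.22.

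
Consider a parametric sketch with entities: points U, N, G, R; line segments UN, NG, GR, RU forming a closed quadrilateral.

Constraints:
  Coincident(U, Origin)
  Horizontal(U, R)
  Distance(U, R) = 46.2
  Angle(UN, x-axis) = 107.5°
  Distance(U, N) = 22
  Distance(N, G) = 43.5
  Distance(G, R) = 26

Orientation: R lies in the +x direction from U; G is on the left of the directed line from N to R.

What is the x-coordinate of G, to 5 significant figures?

36.763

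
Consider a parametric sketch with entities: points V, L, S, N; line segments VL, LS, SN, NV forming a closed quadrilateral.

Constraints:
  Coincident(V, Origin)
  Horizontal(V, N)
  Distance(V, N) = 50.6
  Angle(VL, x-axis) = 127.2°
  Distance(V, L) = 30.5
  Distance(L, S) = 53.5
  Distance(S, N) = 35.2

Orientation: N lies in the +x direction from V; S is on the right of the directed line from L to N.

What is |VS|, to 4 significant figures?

23.44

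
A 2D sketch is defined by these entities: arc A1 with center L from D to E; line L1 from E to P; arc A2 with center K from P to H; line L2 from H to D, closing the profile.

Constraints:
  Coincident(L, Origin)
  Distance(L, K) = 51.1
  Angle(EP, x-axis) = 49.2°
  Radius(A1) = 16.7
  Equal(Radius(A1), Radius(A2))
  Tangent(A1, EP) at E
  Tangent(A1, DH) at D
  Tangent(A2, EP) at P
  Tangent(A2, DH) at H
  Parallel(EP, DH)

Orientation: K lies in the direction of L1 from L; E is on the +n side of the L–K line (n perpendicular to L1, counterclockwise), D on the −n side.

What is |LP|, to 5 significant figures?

53.760

The slot axis is L1's direction at 49.2°, so u = (cos 49.2°, sin 49.2°) = (0.65342, 0.75700) and n = (−sin 49.2°, cos 49.2°) = (-0.75700, 0.65342). L is at the origin and K lies 51.1 along u from L, so K = 51.1·u = (33.390, 38.682). Tangency of A1 to both parallel lines with radius 16.7 puts E and D at L ± 16.7·n: E = (-12.642, 10.912), D = (12.642, -10.912). Equal radii place P and H the same way about K: P = K + 16.7·n = (20.748, 49.595), H = K − 16.7·n = (46.032, 27.770). Then |LP| = |P − L| = 53.760.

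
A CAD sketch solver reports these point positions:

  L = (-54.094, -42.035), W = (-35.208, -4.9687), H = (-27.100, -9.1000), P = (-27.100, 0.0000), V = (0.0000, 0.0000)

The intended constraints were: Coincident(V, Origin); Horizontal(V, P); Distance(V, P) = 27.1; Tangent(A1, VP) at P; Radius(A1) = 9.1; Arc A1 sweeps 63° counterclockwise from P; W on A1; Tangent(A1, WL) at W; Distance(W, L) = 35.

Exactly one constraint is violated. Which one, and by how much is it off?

Distance(W, L) = 35 — off by 6.60.

V = (0.00, 0.00) ✓; V.y = 0.00, P.y = 0.00 ✓; |VP| = 27.10 ✓; ∠(HP, PV) = 90.00° ✓; |HP| = 9.100 ✓; bearing(H→W) − bearing(H→P) = 63.00° ✓; |HW| = 9.100 ✓; ∠(HW, WL) = 90.00° ✓; |WL| = 41.60 ✗.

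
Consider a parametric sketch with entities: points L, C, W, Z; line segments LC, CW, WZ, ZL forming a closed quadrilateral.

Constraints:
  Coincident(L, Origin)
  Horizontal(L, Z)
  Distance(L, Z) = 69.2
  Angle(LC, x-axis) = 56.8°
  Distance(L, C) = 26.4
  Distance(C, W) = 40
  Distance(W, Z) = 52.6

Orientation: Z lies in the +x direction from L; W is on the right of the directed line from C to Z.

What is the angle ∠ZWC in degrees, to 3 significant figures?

77.9°

L is at the origin; LZ is horizontal with |LZ| = 69.2 and Z in +x, so Z = (69.2, 0). LC runs at 56.8° with |LC| = 26.4, so C = (14.5, 22.1). W is determined by |CW| = 40.0 and |WZ| = 52.6 together: it lies at the intersection of circle(C, 40.0) and circle(Z, 52.6). With |CZ| = 59.0, the foot of the radical line on CZ is 19.6 from C and the perpendicular offset is √(40.0² − 19.6²) = 34.8. Taking the right-of-CZ solution: W = (19.6, -17.6).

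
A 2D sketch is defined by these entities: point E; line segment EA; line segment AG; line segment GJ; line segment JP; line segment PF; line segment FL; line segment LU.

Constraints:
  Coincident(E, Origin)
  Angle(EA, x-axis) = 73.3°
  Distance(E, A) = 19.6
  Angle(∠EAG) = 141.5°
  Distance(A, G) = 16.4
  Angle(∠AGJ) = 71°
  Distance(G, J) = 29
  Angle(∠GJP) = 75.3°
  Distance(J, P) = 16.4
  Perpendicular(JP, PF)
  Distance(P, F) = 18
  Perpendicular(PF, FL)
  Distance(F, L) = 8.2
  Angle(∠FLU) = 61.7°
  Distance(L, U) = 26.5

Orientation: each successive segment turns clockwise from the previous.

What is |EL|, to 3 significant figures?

25.8

E is at the origin; EA runs at 73.3° with length 19.6, so A = (5.63, 18.8). ∠EAG = 141.5° gives AG at 34.8° from the x-axis; with |AG| = 16.4, G = (19.1, 28.1). ∠AGJ = 71.0° gives GJ at -74.2° from the x-axis; with |GJ| = 29.0, J = (27.0, 0.229). ∠GJP = 75.3° gives JP at -179° from the x-axis; with |JP| = 16.4, P = (10.6, -0.0861). JP ⟂ PF, so PF runs at 91.1°; with |PF| = 18.0, F = (10.3, 17.9). PF is perpendicular to FL, so FL runs at 1.10°; with |FL| = 8.2, L = (18.5, 18.1). Then |EL| = |L − E| = 25.8.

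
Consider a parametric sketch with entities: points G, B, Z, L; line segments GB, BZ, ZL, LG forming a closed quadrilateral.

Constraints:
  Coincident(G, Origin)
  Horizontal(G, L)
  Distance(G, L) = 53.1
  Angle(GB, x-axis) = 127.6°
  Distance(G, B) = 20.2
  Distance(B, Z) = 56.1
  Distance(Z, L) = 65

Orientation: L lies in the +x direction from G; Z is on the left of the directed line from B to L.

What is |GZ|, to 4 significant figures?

63.28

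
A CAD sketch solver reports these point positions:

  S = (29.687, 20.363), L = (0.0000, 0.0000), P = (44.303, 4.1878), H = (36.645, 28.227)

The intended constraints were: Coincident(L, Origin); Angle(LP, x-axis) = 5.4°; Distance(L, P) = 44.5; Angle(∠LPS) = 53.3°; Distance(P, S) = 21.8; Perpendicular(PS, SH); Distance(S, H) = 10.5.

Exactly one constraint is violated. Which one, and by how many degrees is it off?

Perpendicular(PS, SH) — off by 6.40°.

L = (0.00, 0.00) ✓; LP at 5.400° ✓; |LP| = 44.50 ✓; ∠LPS = 53.30° ✓; |PS| = 21.80 ✓; ∠(PS, SH) = 83.60° ✗; |SH| = 10.50 ✓.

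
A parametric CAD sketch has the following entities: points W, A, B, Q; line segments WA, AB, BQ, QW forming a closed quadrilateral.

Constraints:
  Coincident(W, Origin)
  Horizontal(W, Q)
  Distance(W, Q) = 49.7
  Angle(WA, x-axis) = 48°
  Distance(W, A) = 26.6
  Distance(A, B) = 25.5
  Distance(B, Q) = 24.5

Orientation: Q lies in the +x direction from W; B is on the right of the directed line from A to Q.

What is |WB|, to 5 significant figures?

26.011

W is at the origin; W and Q share the same y with |WQ| = 49.7 and Q in +x, so Q = (49.7, 0). WA runs at 48.0° with |WA| = 26.6, so A = (17.799, 19.768). B is determined by |AB| = 25.5 and |BQ| = 24.5 together: it lies at the intersection of circle(A, 25.5) and circle(Q, 24.5). With |AQ| = 37.529, the foot of the radical line on AQ is 19.431 from A and the perpendicular offset is √(25.5² − 19.431²) = 16.514. Taking the right-of-AQ solution: B = (25.618, -4.5041).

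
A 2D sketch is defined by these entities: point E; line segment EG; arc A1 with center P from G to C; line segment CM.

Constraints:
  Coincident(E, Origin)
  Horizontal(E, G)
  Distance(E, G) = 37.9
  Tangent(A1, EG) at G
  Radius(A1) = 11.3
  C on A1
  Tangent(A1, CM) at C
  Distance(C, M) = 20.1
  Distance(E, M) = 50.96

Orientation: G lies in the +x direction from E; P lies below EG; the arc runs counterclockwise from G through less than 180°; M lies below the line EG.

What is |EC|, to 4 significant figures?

32.60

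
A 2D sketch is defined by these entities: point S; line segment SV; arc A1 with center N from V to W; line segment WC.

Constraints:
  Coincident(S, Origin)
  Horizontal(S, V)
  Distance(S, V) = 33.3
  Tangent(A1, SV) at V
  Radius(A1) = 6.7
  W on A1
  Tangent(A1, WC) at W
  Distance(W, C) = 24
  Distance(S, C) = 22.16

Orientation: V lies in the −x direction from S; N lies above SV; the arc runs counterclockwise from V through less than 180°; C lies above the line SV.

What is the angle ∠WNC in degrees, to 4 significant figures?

74.40°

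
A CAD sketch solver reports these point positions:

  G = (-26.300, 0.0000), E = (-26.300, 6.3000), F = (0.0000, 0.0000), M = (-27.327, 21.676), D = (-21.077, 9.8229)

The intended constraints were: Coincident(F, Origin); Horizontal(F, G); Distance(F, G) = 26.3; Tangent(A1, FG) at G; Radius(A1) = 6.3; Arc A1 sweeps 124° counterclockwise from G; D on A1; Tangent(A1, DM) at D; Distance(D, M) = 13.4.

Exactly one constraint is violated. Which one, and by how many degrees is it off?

Tangent(A1, DM) at D — off by 6.20°.

F = (0.00, 0.00) ✓; F.y = 0.00, G.y = 0.00 ✓; |FG| = 26.30 ✓; ∠(EG, GF) = 90.00° ✓; |EG| = 6.300 ✓; bearing(E→D) − bearing(E→G) = 124.0° ✓; |ED| = 6.300 ✓; ∠(ED, DM) = 96.20° ✗; |DM| = 13.40 ✓.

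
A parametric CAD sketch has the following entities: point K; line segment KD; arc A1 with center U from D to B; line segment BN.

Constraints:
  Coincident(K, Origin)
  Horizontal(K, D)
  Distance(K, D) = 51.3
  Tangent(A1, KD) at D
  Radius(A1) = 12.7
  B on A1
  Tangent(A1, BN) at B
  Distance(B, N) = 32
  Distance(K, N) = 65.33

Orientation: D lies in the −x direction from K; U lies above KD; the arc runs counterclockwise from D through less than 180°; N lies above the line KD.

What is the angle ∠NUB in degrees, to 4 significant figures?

68.35°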